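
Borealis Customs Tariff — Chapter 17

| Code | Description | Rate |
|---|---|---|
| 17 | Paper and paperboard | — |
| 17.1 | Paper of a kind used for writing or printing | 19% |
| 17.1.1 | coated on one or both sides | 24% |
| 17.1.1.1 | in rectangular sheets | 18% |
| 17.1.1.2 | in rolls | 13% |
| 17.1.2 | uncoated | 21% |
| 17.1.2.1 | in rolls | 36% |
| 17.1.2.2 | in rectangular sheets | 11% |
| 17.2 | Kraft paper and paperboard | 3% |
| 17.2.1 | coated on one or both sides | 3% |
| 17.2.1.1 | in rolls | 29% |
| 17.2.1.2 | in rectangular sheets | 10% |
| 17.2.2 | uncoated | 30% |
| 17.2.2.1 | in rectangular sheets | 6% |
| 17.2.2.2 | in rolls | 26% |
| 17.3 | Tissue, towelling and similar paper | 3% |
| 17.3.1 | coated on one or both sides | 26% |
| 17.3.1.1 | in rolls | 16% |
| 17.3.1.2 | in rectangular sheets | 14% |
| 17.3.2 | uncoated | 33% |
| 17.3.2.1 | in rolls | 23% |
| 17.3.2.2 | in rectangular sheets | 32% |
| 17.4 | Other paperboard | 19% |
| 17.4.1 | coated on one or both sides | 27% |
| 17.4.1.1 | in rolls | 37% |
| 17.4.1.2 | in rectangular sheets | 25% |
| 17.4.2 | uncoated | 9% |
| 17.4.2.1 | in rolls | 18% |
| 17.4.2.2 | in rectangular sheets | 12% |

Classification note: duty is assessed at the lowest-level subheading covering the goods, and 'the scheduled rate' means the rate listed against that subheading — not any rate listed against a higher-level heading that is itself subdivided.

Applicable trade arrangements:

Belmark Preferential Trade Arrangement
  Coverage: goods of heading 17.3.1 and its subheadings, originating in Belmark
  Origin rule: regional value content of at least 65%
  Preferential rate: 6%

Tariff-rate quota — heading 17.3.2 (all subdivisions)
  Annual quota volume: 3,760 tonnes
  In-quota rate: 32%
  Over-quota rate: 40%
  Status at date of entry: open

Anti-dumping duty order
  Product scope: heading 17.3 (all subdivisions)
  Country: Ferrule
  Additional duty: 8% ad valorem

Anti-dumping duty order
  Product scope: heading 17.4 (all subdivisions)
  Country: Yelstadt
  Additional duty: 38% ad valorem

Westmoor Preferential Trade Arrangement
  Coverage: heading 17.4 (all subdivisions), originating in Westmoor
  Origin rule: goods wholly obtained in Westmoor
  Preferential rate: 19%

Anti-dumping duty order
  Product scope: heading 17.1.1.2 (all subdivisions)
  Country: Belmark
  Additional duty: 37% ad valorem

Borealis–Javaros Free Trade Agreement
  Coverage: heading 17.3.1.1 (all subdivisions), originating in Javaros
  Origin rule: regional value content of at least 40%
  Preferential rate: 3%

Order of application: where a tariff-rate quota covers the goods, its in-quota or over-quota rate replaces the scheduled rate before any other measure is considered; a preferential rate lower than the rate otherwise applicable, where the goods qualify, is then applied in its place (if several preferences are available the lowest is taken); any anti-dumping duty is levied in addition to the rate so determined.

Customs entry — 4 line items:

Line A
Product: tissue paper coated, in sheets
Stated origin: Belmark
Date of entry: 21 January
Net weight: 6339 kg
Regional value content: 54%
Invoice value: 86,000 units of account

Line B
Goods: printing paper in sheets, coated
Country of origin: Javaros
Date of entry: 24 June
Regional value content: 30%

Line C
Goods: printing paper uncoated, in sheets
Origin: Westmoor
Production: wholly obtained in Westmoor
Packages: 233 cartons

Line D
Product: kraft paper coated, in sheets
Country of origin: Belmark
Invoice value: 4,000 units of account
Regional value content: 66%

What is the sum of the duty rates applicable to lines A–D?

53%

Line A: tissue paper → 17.3; coated → 17.3.1; in sheets → 17.3.1.2. Scheduled 14%. Belmark agreement on 17.3.1: RVC < 65%. → 14%.
Line B: printing paper → 17.1; coated → 17.1.1; in sheets → 17.1.1.1. Scheduled 18%. Javaros agreement on 17.3.1.1: 17.1.1.1 not covered. → 18%.
Line C: printing paper → 17.1; uncoated → 17.1.2; in sheets → 17.1.2.2. Scheduled 11%. Westmoor agreement on 17.4: 17.1.2.2 not covered. → 11%.
Line D: kraft paper → 17.2; coated → 17.2.1; in sheets → 17.2.1.2. Scheduled 10%. Belmark agreement on 17.3.1: 17.2.1.2 not covered. → 10%.
Sum: 14% + 18% + 11% + 10% = 53%.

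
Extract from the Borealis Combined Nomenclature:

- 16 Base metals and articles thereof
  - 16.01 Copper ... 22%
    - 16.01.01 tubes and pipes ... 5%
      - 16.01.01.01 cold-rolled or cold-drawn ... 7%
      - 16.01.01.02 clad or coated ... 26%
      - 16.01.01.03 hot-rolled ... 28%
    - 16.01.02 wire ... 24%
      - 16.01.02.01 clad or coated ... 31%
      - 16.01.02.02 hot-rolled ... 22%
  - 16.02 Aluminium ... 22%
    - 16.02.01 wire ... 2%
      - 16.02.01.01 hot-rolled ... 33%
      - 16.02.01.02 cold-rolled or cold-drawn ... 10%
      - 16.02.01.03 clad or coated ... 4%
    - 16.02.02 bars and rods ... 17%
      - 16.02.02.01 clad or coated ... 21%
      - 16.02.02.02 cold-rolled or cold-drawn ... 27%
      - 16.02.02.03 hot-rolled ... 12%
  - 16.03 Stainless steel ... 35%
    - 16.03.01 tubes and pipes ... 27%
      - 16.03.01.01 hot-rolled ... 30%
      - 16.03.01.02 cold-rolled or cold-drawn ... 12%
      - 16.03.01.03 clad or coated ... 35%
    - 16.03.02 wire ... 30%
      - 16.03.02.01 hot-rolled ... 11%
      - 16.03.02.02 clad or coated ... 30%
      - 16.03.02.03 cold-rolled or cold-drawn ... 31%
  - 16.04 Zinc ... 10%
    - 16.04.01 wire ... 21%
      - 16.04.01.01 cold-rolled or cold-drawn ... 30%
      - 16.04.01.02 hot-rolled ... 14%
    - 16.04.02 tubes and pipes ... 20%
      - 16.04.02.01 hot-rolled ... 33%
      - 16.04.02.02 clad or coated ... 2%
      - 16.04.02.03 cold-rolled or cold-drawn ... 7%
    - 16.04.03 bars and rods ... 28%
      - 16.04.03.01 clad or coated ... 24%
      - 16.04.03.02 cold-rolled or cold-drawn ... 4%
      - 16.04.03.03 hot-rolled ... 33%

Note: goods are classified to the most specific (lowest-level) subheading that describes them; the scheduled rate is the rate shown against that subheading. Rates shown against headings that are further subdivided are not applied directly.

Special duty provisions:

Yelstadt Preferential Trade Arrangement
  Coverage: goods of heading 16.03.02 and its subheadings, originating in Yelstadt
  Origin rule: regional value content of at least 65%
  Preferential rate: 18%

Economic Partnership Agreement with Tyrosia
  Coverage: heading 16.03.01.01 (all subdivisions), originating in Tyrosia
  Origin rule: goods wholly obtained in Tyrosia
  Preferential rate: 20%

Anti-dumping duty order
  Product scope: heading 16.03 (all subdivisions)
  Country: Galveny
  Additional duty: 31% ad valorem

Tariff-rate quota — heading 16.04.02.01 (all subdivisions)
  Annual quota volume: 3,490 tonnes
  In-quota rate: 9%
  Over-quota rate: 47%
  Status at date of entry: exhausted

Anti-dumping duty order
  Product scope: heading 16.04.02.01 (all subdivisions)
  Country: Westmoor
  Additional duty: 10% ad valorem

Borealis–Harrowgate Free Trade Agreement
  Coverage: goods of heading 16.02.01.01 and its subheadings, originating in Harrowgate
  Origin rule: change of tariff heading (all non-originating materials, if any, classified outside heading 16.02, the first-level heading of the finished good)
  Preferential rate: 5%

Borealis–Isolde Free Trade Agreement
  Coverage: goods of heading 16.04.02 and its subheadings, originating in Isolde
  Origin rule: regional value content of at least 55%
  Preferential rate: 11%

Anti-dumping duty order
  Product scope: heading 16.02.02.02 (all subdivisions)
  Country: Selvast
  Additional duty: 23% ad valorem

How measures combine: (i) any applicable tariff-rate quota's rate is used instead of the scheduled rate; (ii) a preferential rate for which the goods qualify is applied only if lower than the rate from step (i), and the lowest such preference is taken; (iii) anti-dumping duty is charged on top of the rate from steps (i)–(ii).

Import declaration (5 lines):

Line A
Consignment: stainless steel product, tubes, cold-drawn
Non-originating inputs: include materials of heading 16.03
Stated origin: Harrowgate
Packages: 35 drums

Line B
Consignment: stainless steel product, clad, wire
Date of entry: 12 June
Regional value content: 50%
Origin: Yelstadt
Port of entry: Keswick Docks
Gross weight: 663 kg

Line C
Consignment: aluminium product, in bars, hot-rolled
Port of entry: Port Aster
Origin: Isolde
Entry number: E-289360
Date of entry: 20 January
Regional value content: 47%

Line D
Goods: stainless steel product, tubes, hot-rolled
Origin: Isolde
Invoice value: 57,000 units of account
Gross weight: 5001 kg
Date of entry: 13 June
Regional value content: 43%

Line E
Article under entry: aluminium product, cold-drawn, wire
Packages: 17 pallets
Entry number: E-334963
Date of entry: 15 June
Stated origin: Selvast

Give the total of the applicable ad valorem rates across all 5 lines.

Line A: stainless steel → 16.03; tubes → 16.03.01; cold-drawn → 16.03.01.02. Scheduled 12%. Harrowgate agreement on 16.02.01.01: 16.03.01.02 not covered. → 12%.
Line B: stainless steel → 16.03; wire → 16.03.02; clad → 16.03.02.02. Scheduled 30%. Yelstadt agreement on 16.03.02: RVC < 65%. → 30%.
Line C: aluminium → 16.02; in bars → 16.02.02; hot-rolled → 16.02.02.03. Scheduled 12%. Isolde agreement on 16.04.02: 16.02.02.03 not covered. → 12%.
Line D: stainless steel → 16.03; tubes → 16.03.01; hot-rolled → 16.03.01.01. Scheduled 30%. Isolde agreement on 16.04.02: 16.03.01.01 not covered. → 30%.
Line E: aluminium → 16.02; wire → 16.02.01; cold-drawn → 16.02.01.02. Scheduled 10%. No special measure applies. → 10%.
Sum: 12% + 30% + 12% + 30% + 10% = 94%.

94%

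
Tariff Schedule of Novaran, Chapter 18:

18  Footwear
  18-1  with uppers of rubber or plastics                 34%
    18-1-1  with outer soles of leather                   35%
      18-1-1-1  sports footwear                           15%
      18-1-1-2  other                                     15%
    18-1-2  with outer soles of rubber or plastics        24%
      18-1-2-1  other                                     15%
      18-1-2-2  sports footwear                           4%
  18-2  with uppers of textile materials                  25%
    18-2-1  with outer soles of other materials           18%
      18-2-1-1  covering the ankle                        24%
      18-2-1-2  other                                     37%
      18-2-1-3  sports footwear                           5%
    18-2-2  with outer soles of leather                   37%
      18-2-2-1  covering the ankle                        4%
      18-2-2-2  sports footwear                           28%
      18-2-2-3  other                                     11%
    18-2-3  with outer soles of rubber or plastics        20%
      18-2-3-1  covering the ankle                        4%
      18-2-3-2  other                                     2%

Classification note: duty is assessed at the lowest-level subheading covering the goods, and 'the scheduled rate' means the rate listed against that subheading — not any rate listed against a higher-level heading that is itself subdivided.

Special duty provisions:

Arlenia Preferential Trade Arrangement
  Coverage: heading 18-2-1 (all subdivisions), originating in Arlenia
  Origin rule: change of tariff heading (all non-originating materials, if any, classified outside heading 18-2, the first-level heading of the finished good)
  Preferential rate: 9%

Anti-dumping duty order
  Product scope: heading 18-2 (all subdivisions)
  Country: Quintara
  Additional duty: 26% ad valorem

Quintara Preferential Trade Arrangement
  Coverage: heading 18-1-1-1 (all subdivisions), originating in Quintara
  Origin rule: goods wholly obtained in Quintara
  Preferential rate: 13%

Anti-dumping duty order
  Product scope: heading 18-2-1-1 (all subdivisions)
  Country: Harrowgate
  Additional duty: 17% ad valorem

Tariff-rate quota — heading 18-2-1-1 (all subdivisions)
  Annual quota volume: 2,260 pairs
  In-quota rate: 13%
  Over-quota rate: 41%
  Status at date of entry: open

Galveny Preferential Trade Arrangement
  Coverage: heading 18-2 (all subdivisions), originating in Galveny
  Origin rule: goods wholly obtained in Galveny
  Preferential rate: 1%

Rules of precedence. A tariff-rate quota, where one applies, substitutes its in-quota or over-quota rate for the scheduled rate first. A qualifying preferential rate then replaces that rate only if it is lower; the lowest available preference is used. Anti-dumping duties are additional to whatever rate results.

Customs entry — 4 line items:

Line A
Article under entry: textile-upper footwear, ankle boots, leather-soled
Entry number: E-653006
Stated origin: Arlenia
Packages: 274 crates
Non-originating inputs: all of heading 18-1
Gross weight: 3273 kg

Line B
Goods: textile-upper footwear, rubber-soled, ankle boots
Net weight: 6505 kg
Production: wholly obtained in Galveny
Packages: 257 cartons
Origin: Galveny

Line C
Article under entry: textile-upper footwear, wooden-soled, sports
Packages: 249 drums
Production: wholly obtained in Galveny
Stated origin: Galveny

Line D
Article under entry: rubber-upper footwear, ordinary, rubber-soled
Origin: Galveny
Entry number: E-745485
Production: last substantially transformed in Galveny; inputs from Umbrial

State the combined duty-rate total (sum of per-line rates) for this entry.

Line A: textile-upper → 18-2; leather-soled → 18-2-2; ankle boots → 18-2-2-1. Scheduled 4%. Arlenia agreement on 18-2-1: 18-2-2-1 not covered. → 4%.
Line B: textile-upper → 18-2; rubber-soled → 18-2-3; ankle boots → 18-2-3-1. Scheduled 4%. Galveny agreement on 18-2: wholly obtained → 1% available; preferential 1%. → 1%.
Line C: textile-upper → 18-2; wooden-soled → 18-2-1; sports → 18-2-1-3. Scheduled 5%. Galveny agreement on 18-2: wholly obtained → 1% available; preferential 1%. → 1%.
Line D: rubber-upper → 18-1; rubber-soled → 18-1-2; ordinary → 18-1-2-1. Scheduled 15%. Galveny agreement on 18-2: 18-1-2-1 not covered. → 15%.
Sum: 4% + 1% + 1% + 15% = 21%.

21%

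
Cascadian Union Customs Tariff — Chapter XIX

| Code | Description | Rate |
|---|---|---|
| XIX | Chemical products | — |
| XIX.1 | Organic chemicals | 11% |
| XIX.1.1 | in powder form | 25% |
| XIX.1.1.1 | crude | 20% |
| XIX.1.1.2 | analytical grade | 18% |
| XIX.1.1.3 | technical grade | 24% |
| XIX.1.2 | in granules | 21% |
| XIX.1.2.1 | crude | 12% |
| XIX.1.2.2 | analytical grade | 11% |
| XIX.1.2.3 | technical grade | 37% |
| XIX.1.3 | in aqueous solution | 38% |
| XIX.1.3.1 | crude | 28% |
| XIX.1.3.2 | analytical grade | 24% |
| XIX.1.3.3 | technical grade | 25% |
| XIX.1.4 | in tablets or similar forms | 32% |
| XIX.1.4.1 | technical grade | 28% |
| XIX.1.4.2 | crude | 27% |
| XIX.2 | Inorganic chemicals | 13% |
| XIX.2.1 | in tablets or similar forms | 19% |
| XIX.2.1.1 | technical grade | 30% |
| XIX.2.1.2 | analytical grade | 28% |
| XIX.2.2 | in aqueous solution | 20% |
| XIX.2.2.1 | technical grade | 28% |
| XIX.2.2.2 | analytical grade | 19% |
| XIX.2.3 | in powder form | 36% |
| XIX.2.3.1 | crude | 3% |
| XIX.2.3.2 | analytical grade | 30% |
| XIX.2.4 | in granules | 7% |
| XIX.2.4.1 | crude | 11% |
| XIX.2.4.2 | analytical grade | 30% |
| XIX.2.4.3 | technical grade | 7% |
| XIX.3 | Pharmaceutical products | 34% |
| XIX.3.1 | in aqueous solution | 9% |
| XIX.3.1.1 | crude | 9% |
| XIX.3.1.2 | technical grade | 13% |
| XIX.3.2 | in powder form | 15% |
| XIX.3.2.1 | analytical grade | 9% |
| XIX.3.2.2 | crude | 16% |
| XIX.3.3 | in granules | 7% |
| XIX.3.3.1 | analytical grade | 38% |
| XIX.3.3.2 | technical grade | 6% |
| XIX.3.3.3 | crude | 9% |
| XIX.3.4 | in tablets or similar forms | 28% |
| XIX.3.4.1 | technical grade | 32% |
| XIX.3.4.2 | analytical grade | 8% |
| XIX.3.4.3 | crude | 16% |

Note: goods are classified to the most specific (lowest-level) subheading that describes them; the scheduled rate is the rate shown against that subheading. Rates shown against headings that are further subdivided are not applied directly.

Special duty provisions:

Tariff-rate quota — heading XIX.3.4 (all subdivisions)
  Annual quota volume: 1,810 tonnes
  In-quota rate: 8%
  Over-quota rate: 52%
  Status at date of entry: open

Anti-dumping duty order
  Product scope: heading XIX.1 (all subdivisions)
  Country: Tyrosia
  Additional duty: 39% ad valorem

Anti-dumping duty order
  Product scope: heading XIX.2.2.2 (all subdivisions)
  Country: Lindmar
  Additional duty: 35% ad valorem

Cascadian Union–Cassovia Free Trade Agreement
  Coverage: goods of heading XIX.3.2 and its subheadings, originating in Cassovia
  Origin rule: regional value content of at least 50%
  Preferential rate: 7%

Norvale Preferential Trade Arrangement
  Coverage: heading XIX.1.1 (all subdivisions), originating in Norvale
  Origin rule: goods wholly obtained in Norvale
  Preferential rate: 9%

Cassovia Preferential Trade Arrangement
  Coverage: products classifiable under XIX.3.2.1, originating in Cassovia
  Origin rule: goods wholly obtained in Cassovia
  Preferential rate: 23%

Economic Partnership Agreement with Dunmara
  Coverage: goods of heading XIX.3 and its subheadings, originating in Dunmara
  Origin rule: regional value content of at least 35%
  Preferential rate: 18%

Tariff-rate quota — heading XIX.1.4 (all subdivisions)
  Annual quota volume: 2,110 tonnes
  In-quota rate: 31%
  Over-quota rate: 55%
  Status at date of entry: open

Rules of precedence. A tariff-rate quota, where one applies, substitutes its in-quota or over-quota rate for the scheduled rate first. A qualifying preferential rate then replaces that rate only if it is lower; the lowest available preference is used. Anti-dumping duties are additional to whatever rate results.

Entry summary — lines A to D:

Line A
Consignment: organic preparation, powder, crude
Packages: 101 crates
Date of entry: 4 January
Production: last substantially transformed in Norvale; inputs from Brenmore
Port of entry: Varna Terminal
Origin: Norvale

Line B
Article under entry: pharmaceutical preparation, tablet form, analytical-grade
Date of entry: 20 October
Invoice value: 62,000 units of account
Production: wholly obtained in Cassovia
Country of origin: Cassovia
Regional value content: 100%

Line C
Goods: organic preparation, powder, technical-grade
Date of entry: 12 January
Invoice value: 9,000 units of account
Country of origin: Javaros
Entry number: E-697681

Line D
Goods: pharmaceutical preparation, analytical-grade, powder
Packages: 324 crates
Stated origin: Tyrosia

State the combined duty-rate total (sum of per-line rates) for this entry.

61%

Line A: organic → XIX.1; powder → XIX.1.1; crude → XIX.1.1.1. Scheduled 20%. Norvale agreement on XIX.1.1: not wholly obtained. → 20%.
Line B: pharmaceutical → XIX.3; tablet form → XIX.3.4; analytical-grade → XIX.3.4.2. Scheduled 8%. quota on XIX.3.4 open → in-quota 8%; Cassovia agreement on XIX.3.2: XIX.3.4.2 not covered; Cassovia agreement on XIX.3.2.1: XIX.3.4.2 not covered. → 8%.
Line C: organic → XIX.1; powder → XIX.1.1; technical-grade → XIX.1.1.3. Scheduled 24%. No special measure applies. → 24%.
Line D: pharmaceutical → XIX.3; powder → XIX.3.2; analytical-grade → XIX.3.2.1. Scheduled 9%. No special measure applies. → 9%.
Sum: 20% + 8% + 24% + 9% = 61%.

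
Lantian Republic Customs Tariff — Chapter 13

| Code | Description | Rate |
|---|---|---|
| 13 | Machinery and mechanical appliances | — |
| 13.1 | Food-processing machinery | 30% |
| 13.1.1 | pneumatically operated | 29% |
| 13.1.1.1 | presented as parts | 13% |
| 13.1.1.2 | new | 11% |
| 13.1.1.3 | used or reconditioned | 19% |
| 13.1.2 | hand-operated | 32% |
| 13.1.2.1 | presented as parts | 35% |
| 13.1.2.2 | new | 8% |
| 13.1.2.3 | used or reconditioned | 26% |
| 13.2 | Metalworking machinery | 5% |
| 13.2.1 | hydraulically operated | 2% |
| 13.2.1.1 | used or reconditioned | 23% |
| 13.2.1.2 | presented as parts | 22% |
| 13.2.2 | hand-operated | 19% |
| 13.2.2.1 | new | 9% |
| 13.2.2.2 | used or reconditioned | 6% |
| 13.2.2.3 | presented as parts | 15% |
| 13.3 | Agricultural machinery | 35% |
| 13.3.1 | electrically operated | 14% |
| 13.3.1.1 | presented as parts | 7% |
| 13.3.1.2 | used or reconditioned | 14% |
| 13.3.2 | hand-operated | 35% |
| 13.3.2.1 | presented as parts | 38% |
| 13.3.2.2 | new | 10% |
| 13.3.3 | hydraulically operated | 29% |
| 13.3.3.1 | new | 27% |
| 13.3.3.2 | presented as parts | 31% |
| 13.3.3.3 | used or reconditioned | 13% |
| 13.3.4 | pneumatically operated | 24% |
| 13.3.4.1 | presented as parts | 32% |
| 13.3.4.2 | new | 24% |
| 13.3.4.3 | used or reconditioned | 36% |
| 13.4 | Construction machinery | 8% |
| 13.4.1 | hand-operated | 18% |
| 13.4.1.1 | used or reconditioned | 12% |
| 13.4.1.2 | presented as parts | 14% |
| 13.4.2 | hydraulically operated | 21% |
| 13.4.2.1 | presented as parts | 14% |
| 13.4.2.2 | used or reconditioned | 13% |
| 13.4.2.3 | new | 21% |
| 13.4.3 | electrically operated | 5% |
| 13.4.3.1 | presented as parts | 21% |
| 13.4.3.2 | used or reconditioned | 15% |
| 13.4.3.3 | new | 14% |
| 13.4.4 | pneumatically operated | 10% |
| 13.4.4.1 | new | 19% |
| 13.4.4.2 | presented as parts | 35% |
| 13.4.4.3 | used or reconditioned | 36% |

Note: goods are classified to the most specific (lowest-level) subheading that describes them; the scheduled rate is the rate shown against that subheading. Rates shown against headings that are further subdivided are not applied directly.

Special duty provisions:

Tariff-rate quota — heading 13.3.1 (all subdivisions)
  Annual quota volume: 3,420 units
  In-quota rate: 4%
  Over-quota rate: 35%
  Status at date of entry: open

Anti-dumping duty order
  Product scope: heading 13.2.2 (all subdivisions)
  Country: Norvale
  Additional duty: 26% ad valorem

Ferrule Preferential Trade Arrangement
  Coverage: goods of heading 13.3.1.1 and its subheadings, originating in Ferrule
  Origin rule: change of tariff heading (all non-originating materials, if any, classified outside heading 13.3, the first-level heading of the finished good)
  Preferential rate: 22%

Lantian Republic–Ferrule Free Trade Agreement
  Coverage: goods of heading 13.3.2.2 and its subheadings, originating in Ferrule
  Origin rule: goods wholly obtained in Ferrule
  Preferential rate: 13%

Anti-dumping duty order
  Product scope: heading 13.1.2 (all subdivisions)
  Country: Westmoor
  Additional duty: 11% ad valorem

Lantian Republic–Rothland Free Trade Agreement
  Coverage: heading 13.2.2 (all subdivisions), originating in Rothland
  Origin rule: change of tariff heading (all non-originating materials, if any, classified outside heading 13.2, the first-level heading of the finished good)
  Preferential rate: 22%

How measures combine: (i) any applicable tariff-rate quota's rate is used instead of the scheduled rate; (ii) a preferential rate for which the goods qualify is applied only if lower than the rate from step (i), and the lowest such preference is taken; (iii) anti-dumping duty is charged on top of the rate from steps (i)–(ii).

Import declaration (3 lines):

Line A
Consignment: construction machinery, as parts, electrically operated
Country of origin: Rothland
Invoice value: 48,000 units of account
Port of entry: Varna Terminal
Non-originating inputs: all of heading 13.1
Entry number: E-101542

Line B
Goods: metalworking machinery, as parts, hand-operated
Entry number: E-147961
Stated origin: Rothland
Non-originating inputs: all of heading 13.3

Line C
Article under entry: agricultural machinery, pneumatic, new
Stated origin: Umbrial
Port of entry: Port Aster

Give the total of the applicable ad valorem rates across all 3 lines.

60%

Line A: construction → 13.4; electrically operated → 13.4.3; as parts → 13.4.3.1. Scheduled 21%. Rothland agreement on 13.2.2: 13.4.3.1 not covered. → 21%.
Line B: metalworking → 13.2; hand-operated → 13.2.2; as parts → 13.2.2.3. Scheduled 15%. Rothland agreement on 13.2.2: CTH met → 22% available; preference 22% not lower than 15% → no reduction. → 15%.
Line C: agricultural → 13.3; pneumatic → 13.3.4; new → 13.3.4.2. Scheduled 24%. No special measure applies. → 24%.
Sum: 21% + 15% + 24% = 60%.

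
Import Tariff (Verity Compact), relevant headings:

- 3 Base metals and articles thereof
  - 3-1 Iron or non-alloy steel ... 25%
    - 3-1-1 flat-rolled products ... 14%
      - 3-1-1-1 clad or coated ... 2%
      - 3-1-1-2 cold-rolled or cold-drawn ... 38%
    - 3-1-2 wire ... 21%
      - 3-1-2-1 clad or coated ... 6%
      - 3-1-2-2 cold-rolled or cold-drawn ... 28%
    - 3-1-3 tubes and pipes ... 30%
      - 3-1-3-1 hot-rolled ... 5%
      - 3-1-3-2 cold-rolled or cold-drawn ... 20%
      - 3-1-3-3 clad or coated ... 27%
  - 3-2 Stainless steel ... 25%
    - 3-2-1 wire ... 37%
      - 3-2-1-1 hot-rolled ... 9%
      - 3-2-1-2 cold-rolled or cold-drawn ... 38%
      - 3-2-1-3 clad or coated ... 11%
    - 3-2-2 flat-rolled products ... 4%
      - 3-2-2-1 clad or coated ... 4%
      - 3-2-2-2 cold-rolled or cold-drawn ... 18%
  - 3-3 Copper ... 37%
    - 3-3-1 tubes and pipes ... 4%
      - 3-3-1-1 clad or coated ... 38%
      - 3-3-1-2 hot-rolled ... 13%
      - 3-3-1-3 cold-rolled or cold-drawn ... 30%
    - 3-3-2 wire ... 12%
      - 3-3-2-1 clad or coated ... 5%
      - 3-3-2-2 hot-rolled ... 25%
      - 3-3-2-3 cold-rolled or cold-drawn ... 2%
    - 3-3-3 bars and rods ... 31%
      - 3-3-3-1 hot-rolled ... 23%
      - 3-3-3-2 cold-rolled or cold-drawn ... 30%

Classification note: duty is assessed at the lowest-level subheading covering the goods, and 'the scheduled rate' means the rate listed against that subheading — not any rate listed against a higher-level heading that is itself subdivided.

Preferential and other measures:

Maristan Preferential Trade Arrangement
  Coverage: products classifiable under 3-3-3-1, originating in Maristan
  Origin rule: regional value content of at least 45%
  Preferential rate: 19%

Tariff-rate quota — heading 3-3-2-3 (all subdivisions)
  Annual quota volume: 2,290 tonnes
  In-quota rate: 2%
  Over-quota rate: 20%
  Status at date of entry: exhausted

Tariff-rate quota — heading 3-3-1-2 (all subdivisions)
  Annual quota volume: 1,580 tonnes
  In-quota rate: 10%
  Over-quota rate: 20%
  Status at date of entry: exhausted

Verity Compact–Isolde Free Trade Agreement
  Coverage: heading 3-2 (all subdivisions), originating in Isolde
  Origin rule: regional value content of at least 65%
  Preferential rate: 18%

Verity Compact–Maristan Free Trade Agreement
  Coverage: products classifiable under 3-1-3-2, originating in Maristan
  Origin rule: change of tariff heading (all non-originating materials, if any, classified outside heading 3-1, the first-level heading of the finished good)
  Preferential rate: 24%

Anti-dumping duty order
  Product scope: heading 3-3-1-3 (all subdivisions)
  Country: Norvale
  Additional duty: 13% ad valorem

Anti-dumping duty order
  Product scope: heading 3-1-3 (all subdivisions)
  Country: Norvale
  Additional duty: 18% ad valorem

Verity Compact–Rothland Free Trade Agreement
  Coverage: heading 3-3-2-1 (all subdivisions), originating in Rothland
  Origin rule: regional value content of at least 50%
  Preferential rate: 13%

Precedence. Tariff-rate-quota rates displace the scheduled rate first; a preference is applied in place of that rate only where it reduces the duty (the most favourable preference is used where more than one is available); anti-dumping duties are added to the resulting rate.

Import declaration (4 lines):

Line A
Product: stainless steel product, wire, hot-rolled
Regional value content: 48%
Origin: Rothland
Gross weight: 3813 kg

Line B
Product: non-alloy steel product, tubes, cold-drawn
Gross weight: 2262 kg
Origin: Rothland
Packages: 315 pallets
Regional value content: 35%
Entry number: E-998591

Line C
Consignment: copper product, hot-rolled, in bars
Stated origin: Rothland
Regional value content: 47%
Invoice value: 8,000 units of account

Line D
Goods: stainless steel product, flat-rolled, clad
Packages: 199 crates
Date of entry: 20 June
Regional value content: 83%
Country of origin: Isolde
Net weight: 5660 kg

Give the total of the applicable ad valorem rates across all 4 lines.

Line A: stainless steel → 3-2; wire → 3-2-1; hot-rolled → 3-2-1-1. Scheduled 9%. Rothland agreement on 3-3-2-1: 3-2-1-1 not covered. → 9%.
Line B: non-alloy steel → 3-1; tubes → 3-1-3; cold-drawn → 3-1-3-2. Scheduled 20%. Rothland agreement on 3-3-2-1: 3-1-3-2 not covered. → 20%.
Line C: copper → 3-3; in bars → 3-3-3; hot-rolled → 3-3-3-1. Scheduled 23%. Rothland agreement on 3-3-2-1: 3-3-3-1 not covered. → 23%.
Line D: stainless steel → 3-2; flat-rolled → 3-2-2; clad → 3-2-2-1. Scheduled 4%. Isolde agreement on 3-2: RVC ≥ 65% → 18% available; preference 18% not lower than 4% → no reduction. → 4%.
Sum: 9% + 20% + 23% + 4% = 56%.

56%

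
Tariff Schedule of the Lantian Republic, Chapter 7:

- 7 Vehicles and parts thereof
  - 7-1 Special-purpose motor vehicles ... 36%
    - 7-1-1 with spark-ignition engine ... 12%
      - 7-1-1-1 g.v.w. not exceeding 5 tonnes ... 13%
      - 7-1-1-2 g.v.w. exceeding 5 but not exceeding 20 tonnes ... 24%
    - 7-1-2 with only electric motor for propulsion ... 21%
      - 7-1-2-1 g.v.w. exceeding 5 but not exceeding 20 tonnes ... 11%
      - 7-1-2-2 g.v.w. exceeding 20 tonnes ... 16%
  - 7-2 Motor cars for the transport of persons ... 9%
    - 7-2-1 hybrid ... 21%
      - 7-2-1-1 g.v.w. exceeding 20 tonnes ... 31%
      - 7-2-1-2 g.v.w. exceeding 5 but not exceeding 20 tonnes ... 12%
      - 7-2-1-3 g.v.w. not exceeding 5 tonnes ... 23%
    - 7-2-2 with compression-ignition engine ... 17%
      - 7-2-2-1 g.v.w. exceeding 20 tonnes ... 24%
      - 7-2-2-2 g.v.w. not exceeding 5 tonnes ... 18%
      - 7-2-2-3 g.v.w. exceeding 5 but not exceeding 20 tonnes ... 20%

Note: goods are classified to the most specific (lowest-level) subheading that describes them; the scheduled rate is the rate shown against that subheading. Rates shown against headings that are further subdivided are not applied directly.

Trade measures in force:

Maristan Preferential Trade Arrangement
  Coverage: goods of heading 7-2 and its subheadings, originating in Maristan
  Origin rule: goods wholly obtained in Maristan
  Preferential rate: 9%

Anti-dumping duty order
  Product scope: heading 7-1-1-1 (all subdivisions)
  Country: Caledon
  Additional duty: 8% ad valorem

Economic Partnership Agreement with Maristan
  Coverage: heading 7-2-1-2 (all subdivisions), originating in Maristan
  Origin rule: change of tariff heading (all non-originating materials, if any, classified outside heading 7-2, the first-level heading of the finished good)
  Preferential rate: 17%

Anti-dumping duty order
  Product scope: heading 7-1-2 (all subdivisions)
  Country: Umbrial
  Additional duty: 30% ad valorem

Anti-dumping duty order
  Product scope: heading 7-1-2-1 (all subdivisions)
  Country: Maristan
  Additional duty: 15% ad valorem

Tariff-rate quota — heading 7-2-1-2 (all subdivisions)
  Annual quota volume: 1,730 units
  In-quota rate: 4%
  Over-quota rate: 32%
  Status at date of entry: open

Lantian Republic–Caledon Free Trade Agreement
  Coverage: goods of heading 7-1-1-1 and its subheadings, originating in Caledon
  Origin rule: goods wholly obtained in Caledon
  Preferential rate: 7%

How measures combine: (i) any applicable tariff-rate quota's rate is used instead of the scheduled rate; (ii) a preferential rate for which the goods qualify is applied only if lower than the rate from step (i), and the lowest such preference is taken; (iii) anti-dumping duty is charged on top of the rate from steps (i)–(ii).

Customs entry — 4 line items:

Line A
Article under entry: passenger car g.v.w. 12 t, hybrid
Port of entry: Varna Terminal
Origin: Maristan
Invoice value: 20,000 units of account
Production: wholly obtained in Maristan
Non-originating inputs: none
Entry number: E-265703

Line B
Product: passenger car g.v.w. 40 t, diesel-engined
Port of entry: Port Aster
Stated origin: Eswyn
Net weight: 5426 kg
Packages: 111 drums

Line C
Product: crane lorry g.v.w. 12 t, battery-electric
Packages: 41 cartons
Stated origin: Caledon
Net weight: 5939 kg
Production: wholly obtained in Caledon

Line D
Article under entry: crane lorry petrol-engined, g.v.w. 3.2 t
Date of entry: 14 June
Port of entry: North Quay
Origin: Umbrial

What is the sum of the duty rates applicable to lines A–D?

52%

Line A: passenger car → 7-2; hybrid → 7-2-1; g.v.w. 12 t → 7-2-1-2. Scheduled 12%. quota on 7-2-1-2 open → in-quota 4%; Maristan agreement on 7-2: wholly obtained → 9% available; Maristan agreement on 7-2-1-2: CTH met → 17% available; preference 9% not lower than 4% → no reduction. → 4%.
Line B: passenger car → 7-2; diesel-engined → 7-2-2; g.v.w. 40 t → 7-2-2-1. Scheduled 24%. No special measure applies. → 24%.
Line C: crane lorry → 7-1; battery-electric → 7-1-2; g.v.w. 12 t → 7-1-2-1. Scheduled 11%. Caledon agreement on 7-1-1-1: 7-1-2-1 not covered. → 11%.
Line D: crane lorry → 7-1; petrol-engined → 7-1-1; g.v.w. 3.2 t → 7-1-1-1. Scheduled 13%. No special measure applies. → 13%.
Sum: 4% + 24% + 11% + 13% = 52%.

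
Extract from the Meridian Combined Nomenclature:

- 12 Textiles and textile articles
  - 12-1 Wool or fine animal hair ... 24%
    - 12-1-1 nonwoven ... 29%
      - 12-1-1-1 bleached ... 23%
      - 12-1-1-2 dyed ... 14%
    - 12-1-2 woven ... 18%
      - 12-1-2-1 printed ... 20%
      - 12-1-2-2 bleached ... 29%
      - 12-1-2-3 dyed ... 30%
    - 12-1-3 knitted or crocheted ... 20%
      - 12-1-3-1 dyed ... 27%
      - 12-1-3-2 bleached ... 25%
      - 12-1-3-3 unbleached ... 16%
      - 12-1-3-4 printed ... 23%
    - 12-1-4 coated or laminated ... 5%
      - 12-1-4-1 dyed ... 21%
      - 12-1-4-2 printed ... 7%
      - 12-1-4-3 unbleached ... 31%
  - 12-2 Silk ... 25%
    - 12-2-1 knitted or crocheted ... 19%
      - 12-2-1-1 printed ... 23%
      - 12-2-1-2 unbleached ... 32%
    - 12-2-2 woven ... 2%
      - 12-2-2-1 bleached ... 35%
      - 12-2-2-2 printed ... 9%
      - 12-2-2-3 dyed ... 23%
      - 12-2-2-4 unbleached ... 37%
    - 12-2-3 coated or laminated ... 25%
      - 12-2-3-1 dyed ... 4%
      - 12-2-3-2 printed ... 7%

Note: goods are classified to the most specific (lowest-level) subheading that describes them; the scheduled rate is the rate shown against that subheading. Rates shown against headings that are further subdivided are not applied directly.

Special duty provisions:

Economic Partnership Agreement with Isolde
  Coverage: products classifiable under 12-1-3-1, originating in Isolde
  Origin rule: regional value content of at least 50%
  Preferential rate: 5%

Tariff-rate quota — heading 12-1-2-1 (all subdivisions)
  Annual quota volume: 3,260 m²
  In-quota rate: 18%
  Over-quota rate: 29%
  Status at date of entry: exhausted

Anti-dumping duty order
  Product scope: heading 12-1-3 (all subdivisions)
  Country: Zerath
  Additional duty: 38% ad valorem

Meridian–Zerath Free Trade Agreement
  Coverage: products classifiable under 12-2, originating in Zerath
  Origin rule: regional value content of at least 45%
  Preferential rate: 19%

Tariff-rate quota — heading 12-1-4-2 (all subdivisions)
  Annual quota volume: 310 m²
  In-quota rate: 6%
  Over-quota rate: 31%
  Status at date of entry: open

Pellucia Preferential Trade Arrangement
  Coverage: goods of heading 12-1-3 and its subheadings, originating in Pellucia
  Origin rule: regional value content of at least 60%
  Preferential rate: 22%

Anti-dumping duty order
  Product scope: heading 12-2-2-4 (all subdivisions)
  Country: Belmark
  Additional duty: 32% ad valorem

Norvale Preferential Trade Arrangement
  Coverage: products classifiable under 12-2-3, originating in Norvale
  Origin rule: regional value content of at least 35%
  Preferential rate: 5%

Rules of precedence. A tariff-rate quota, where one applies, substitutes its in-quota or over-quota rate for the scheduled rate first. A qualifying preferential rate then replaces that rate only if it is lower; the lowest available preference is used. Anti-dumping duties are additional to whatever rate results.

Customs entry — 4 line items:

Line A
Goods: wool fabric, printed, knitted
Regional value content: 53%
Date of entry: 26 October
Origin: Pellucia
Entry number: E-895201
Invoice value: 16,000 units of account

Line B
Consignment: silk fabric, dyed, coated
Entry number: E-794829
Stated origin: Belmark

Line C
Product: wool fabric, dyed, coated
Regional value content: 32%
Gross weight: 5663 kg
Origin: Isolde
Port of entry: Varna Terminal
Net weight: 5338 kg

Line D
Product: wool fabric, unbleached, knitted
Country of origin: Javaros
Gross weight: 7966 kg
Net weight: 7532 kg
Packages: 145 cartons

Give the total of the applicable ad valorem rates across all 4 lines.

64%

Line A: wool → 12-1; knitted → 12-1-3; printed → 12-1-3-4. Scheduled 23%. Pellucia agreement on 12-1-3: RVC < 60%. → 23%.
Line B: silk → 12-2; coated → 12-2-3; dyed → 12-2-3-1. Scheduled 4%. No special measure applies. → 4%.
Line C: wool → 12-1; coated → 12-1-4; dyed → 12-1-4-1. Scheduled 21%. Isolde agreement on 12-1-3-1: 12-1-4-1 not covered. → 21%.
Line D: wool → 12-1; knitted → 12-1-3; unbleached → 12-1-3-3. Scheduled 16%. No special measure applies. → 16%.
Sum: 23% + 4% + 21% + 16% = 64%.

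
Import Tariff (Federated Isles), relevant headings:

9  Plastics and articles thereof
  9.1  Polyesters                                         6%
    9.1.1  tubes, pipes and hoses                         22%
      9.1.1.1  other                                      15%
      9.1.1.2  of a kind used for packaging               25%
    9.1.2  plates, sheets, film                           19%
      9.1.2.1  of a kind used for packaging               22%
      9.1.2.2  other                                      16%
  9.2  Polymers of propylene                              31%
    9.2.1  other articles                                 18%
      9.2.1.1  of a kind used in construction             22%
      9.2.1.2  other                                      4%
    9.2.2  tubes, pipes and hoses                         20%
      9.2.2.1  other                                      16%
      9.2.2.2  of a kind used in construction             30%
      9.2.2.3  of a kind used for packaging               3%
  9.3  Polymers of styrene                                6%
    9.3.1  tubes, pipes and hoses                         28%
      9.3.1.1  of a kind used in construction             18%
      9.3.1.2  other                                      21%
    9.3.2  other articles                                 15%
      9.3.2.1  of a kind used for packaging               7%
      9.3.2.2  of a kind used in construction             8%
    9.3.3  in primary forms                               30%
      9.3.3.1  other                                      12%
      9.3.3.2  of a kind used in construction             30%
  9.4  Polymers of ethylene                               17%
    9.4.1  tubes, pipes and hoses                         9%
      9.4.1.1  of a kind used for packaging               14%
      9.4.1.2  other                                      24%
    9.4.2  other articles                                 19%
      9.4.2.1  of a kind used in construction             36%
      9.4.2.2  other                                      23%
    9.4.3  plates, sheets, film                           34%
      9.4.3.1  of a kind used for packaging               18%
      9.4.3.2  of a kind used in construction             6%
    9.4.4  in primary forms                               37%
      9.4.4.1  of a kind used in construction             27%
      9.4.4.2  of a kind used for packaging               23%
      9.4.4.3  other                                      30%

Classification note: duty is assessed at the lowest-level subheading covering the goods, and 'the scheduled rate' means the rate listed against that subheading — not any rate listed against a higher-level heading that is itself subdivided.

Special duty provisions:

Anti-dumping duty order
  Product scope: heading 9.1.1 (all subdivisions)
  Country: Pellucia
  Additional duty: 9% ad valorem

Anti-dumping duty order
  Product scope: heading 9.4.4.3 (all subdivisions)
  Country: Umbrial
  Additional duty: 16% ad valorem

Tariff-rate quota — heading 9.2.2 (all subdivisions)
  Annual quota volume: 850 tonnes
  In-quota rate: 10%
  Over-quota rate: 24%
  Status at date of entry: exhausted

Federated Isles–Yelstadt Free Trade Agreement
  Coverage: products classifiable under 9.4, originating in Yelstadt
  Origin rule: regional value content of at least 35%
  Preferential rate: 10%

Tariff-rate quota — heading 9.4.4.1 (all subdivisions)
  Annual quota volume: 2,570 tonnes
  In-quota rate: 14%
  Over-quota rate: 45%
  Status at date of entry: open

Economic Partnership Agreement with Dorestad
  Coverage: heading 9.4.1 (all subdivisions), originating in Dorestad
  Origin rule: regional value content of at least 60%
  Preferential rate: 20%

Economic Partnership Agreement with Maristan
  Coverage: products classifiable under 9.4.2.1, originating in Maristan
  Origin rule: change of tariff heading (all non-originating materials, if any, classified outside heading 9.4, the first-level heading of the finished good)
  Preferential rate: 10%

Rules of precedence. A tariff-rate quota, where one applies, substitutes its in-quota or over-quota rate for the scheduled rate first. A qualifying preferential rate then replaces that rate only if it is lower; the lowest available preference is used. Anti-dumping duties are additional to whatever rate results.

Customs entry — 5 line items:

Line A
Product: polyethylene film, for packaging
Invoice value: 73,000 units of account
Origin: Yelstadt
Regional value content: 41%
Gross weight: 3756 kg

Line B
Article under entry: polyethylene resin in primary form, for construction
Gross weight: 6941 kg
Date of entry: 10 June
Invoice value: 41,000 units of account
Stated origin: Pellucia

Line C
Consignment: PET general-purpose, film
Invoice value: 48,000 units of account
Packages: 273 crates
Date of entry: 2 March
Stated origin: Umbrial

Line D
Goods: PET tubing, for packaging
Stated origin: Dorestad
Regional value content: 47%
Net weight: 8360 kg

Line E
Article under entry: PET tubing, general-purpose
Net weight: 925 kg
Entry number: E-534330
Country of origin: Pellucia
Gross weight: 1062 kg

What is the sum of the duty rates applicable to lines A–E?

89%

Line A: polyethylene → 9.4; film → 9.4.3; for packaging → 9.4.3.1. Scheduled 18%. Yelstadt agreement on 9.4: RVC ≥ 35% → 10% available; preferential 10%. → 10%.
Line B: polyethylene → 9.4; resin in primary form → 9.4.4; for construction → 9.4.4.1. Scheduled 27%. quota on 9.4.4.1 open → in-quota 14%. → 14%.
Line C: PET → 9.1; film → 9.1.2; general-purpose → 9.1.2.2. Scheduled 16%. No special measure applies. → 16%.
Line D: PET → 9.1; tubing → 9.1.1; for packaging → 9.1.1.2. Scheduled 25%. Dorestad agreement on 9.4.1: 9.1.1.2 not covered. → 25%.
Line E: PET → 9.1; tubing → 9.1.1; general-purpose → 9.1.1.1. Scheduled 15%. anti-dumping (Pellucia, 9.1.1): +9%; total 15% + 9% = 24%. → 24%.
Sum: 10% + 14% + 16% + 25% + 24% = 89%.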